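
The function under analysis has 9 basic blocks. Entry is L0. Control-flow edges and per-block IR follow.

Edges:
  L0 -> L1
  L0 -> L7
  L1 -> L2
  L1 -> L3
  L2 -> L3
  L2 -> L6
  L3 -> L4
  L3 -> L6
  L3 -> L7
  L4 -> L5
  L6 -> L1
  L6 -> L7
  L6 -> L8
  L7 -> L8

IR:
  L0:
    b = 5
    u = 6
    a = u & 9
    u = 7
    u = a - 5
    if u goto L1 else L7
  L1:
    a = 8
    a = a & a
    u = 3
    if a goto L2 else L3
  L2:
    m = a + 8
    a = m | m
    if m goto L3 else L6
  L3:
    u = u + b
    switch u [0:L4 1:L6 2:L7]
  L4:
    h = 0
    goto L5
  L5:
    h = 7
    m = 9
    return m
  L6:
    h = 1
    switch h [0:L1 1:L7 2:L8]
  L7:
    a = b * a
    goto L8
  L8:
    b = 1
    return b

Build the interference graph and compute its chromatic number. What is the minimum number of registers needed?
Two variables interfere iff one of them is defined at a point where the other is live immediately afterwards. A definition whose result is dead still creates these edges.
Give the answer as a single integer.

Answer: 4

Derivation:
Block summaries:
  L0: {a,b,u} / ∅
  L1: {a,u} / ∅
  L2: {a,m} / {a}
  L3: {u} / {b,u}
  L4: {h} / ∅
  L5: {h,m} / ∅
  L6: {h} / ∅
  L7: {a} / {a,b}
  L8: {b} / ∅

Backward fixpoint:
  live L0: ∅→{a,b}
  live L1: {b}→{a,b,u}
  live L2: {a,b,u}→{a,b,u}
  live L3: {a,b,u}→{a,b}
  live L4: ∅→∅
  live L5: ∅→∅
  live L6: {a,b}→{a,b}
  live L7: {a,b}→∅
  live L8: ∅→∅

Interference:
  a — {b,h,m,u}
  b — {a,h,m,u}
  h — {a,b}
  m — {a,b,u}
  u — {a,b,m}

Chromatic number:
  {a,b,m,u} pairwise interfere (4-clique) ⇒ χ ≥ 4
  assign a→r0 b→r1 h→r2 m→r2 u→r3 — no edge inside a register ⇒ χ ≤ 4
  χ = 4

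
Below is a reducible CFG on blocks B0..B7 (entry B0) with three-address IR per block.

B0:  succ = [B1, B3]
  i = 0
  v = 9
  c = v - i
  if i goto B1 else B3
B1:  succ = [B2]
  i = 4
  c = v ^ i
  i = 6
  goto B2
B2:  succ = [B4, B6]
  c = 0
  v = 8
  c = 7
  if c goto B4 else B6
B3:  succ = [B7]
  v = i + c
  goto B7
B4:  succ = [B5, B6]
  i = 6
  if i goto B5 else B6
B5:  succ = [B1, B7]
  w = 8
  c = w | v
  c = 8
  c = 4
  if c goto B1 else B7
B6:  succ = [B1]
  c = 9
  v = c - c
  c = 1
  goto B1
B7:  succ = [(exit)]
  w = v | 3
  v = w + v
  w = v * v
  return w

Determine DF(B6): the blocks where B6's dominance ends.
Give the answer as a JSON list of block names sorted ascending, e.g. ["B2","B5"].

idom tree: B1←B0 B2←B1 B3←B0 B4←B2 B5←B4 B6←B2 B7←B0
Dom∩ at merges:
  B1: preds {B0,B5,B6}: {B0} ∩ {B0,B1,B2,B4,B5} ∩ {B0,B1,B2,B6} = {B0}; idom=B0
  B6: preds {B2,B4}: {B0,B1,B2} ∩ {B0,B1,B2,B4} = {B0,B1,B2}; idom=B2
  B7: preds {B3,B5}: {B0,B3} ∩ {B0,B1,B2,B4,B5} = {B0}; idom=B0

DF walk-up:
  join B1 pred B0: · stop@B0
  join B1 pred B5: B5→B4→B2→B1 stop@B0
  join B1 pred B6: B6→B2→B1 stop@B0
  join B6 pred B2: · stop@B2
  join B6 pred B4: B4 stop@B2
  join B7 pred B3: B3 stop@B0
  join B7 pred B5: B5→B4→B2→B1 stop@B0
  B0: DF=∅
  B1: DF={B1,B7}
  B2: DF={B1,B7}
  B3: DF={B7}
  B4: DF={B1,B6,B7}
  B5: DF={B1,B7}
  B6: DF={B1}
  B7: DF=∅

DF(B6) = ["B1"]

Answer: ["B1"]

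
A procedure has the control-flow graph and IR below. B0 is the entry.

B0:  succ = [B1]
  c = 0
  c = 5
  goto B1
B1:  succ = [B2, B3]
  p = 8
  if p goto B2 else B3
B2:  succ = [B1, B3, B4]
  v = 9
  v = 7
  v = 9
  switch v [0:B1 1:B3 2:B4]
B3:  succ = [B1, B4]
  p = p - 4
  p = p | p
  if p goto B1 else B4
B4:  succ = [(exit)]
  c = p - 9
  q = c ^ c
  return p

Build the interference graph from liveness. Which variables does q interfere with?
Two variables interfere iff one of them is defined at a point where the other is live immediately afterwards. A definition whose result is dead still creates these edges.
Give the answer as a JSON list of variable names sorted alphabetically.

Answer: ["p"]

Derivation:
def/use:
  B0: {c} / ∅
  B1: {p} / ∅
  B2: {v} / ∅
  B3: {p} / {p}
  B4: {c,q} / {p}

Live sets:
  live B0: ∅→∅
  live B1: ∅→{p}
  live B2: {p}→{p}
  live B3: {p}→{p}
  live B4: {p}→∅

Interfere edges:
  c — {p}
  p — {c,q,v}
  q — {p}
  v — {p}

N(q) = ["p"]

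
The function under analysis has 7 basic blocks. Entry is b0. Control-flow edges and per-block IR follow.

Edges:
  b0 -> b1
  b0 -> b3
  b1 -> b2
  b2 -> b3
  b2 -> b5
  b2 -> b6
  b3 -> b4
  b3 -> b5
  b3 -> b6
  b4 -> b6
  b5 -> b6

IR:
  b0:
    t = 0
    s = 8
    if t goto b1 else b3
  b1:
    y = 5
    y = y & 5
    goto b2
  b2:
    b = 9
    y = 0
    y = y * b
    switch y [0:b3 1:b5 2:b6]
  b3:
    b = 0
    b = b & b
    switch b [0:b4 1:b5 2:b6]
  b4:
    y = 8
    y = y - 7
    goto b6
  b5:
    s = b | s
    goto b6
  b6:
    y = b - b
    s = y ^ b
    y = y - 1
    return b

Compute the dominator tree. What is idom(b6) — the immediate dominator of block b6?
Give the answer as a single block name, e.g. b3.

Answer: b0

Analysis:
idom tree: b1←b0 b2←b1 b3←b0 b4←b3 b5←b0 b6←b0
Dom∩ at merges:
  b3: preds {b0,b2}: {b0} ∩ {b0,b1,b2} = {b0}; idom=b0
  b5: preds {b2,b3}: {b0,b1,b2} ∩ {b0,b3} = {b0}; idom=b0
  b6: preds {b2,b3,b4,b5}: {b0,b1,b2} ∩ {b0,b3} ∩ {b0,b3,b4} ∩ {b0,b5} = {b0}; idom=b0

idom(b6) = b0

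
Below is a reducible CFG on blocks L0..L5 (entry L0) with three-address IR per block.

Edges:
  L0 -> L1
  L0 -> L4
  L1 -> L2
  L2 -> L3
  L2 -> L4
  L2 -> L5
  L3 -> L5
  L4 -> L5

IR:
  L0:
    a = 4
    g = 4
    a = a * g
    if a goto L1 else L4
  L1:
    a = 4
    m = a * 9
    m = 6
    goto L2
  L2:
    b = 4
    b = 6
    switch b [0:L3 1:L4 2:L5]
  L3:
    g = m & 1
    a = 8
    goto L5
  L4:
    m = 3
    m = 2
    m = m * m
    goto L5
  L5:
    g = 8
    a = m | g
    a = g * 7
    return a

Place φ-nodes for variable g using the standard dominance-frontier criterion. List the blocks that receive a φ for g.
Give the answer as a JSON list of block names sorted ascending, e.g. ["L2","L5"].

Answer: ["L5"]

Working:
idom tree: L1←L0 L2←L1 L3←L2 L4←L0 L5←L0
Dom∩ at merges:
  L4: preds {L0,L2}: {L0} ∩ {L0,L1,L2} = {L0}; idom=L0
  L5: preds {L2,L3,L4}: {L0,L1,L2} ∩ {L0,L1,L2,L3} ∩ {L0,L4} = {L0}; idom=L0

DF derivation:
  L4←L0: walk · to L0
  L4←L2: walk L2→L1 to L0
  L5←L2: walk L2→L1 to L0
  L5←L3: walk L3→L2→L1 to L0
  L5←L4: walk L4 to L0
  DF(L0)=∅
  DF(L1)={L4,L5}
  DF(L2)={L4,L5}
  DF(L3)={L5}
  DF(L4)={L5}
  DF(L5)=∅

φ for g: defs {L0,L3,L5}
  DF⁺ = {L5}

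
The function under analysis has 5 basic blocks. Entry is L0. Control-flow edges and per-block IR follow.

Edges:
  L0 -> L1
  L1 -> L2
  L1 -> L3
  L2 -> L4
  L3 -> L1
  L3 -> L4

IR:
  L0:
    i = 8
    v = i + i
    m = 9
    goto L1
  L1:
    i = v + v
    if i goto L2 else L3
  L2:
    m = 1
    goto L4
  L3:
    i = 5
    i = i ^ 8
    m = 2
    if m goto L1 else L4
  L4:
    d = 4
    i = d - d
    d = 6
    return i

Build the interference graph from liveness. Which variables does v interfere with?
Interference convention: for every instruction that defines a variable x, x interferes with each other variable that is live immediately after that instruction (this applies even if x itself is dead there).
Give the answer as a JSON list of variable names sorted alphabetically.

def/use:
  L0 def {i,m,v} use ∅
  L1 def {i} use {v}
  L2 def {m} use ∅
  L3 def {i,m} use ∅
  L4 def {d,i} use ∅

Backward fixpoint:
  live L0: ∅→{v}
  live L1: {v}→{v}
  live L2: ∅→∅
  live L3: {v}→{v}
  live L4: ∅→∅

Interfere edges:
  d — {i}
  i — {d,v}
  m — {v}
  v — {i,m}

N(v) = ["i", "m"]

Answer: ["i", "m"]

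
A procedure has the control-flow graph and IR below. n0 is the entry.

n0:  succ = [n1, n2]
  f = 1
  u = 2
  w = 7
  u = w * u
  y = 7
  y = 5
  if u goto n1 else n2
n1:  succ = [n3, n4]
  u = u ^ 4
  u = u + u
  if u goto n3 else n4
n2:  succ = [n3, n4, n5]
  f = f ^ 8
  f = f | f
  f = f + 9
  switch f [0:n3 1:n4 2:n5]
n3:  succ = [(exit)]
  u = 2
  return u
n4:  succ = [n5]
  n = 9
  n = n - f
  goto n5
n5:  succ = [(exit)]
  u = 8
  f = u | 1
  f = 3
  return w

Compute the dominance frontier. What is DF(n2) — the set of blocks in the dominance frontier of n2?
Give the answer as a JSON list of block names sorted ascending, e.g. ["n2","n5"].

Answer: ["n3", "n4", "n5"]

Analysis:
idom tree: n1←n0 n2←n0 n3←n0 n4←n0 n5←n0
Dom at joins:
  n3: preds {n1,n2}: {n0,n1} ∩ {n0,n2} = {n0}; idom=n0
  n4: preds {n1,n2}: {n0,n1} ∩ {n0,n2} = {n0}; idom=n0
  n5: preds {n2,n4}: {n0,n2} ∩ {n0,n4} = {n0}; idom=n0

DF walk-up:
  join n3 pred n1: n1 stop@n0
  join n3 pred n2: n2 stop@n0
  join n4 pred n1: n1 stop@n0
  join n4 pred n2: n2 stop@n0
  join n5 pred n2: n2 stop@n0
  join n5 pred n4: n4 stop@n0
  n0: DF=∅
  n1: DF={n3,n4}
  n2: DF={n3,n4,n5}
  n3: DF=∅
  n4: DF={n5}
  n5: DF=∅

DF(n2) = ["n3", "n4", "n5"]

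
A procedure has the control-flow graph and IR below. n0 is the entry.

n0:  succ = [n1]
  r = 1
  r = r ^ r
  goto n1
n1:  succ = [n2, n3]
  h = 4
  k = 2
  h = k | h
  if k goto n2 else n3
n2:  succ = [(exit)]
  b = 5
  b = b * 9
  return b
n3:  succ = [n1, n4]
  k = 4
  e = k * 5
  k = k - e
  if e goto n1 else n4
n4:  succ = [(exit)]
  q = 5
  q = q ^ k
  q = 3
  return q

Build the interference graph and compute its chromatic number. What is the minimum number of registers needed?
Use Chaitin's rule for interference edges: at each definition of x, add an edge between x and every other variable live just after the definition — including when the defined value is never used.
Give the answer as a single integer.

Answer: 2

Derivation:
def/use:
  n0: {r} / ∅
  n1: {h,k} / ∅
  n2: {b} / ∅
  n3: {e,k} / ∅
  n4: {q} / {k}

Backward fixpoint:
  live n0: ∅→∅
  live n1: ∅→∅
  live n2: ∅→∅
  live n3: ∅→{k}
  live n4: {k}→∅

Interfere edges:
  b: ∅
  e: {k}
  h: {k}
  k: {e,h,q}
  q: {k}
  r: ∅

Colouring:
  lower bound: {e,k} mutually conflict ⇒ χ ≥ 2
  2-colouring: R0={b,k,r}  R1={e,h,q}
  χ = 2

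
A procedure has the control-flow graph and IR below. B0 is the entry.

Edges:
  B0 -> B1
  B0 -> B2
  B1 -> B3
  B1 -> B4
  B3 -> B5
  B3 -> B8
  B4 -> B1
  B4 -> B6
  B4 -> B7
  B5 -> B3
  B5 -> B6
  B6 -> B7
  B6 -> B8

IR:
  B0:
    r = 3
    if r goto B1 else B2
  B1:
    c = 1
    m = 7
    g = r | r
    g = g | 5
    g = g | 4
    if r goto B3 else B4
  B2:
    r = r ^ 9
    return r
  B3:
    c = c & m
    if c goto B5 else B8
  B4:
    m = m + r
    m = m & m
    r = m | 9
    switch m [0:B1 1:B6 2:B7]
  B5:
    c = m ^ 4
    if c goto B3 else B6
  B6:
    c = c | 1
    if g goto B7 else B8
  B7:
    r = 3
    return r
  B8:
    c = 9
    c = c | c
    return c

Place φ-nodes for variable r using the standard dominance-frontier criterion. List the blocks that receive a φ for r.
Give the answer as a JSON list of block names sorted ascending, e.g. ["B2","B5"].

idom tree: B1←B0 B2←B0 B3←B1 B4←B1 B5←B3 B6←B1 B7←B1 B8←B1
Join-block Dom:
  B1: preds {B0,B4}: {B0} ∩ {B0,B1,B4} = {B0}; idom=B0
  B3: preds {B1,B5}: {B0,B1} ∩ {B0,B1,B3,B5} = {B0,B1}; idom=B1
  B6: preds {B4,B5}: {B0,B1,B4} ∩ {B0,B1,B3,B5} = {B0,B1}; idom=B1
  B7: preds {B4,B6}: {B0,B1,B4} ∩ {B0,B1,B6} = {B0,B1}; idom=B1
  B8: preds {B3,B6}: {B0,B1,B3} ∩ {B0,B1,B6} = {B0,B1}; idom=B1

Frontier:
  join B1 pred B0: · stop@B0
  join B1 pred B4: B4→B1 stop@B0
  join B3 pred B1: · stop@B1
  join B3 pred B5: B5→B3 stop@B1
  join B6 pred B4: B4 stop@B1
  join B6 pred B5: B5→B3 stop@B1
  join B7 pred B4: B4 stop@B1
  join B7 pred B6: B6 stop@B1
  join B8 pred B3: B3 stop@B1
  join B8 pred B6: B6 stop@B1
  B0: DF=∅
  B1: DF={B1}
  B2: DF=∅
  B3: DF={B3,B6,B8}
  B4: DF={B1,B6,B7}
  B5: DF={B3,B6}
  B6: DF={B7,B8}
  B7: DF=∅
  B8: DF=∅

φ for r: defs {B0,B2,B4,B7}
  DF⁺ = {B1,B6,B7,B8}

Answer: ["B1", "B6", "B7", "B8"]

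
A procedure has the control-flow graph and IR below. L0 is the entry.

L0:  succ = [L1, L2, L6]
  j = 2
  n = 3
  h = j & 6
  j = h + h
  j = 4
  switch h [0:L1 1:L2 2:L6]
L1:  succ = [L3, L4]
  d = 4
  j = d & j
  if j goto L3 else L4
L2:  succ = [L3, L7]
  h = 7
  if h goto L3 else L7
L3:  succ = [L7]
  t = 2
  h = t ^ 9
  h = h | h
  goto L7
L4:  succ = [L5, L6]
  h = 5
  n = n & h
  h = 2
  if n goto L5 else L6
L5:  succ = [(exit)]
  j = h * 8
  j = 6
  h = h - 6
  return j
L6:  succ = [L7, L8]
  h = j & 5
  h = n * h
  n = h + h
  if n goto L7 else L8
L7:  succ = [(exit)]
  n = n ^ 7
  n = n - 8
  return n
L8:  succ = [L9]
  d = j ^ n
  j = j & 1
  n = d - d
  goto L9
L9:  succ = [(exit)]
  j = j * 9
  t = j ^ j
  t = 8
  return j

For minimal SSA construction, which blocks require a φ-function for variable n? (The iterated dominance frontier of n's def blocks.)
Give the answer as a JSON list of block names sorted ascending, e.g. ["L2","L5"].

idom tree: L1←L0 L2←L0 L3←L0 L4←L1 L5←L4 L6←L0 L7←L0 L8←L6 L9←L8
Join-block Dom:
  L3: preds {L1,L2}: {L0,L1} ∩ {L0,L2} = {L0}; idom=L0
  L6: preds {L0,L4}: {L0} ∩ {L0,L1,L4} = {L0}; idom=L0
  L7: preds {L2,L3,L6}: {L0,L2} ∩ {L0,L3} ∩ {L0,L6} = {L0}; idom=L0

DF walk-up:
  join L3 pred L1: L1 stop@L0
  join L3 pred L2: L2 stop@L0
  join L6 pred L0: · stop@L0
  join L6 pred L4: L4→L1 stop@L0
  join L7 pred L2: L2 stop@L0
  join L7 pred L3: L3 stop@L0
  join L7 pred L6: L6 stop@L0
  DF(L0)=∅
  DF(L1)={L3,L6}
  DF(L2)={L3,L7}
  DF(L3)={L7}
  DF(L4)={L6}
  DF(L5)=∅
  DF(L6)={L7}
  DF(L7)=∅
  DF(L8)=∅
  DF(L9)=∅

φ for n: defs {L0,L4,L6,L7,L8}
  DF⁺ = {L6,L7}

Answer: ["L6", "L7"]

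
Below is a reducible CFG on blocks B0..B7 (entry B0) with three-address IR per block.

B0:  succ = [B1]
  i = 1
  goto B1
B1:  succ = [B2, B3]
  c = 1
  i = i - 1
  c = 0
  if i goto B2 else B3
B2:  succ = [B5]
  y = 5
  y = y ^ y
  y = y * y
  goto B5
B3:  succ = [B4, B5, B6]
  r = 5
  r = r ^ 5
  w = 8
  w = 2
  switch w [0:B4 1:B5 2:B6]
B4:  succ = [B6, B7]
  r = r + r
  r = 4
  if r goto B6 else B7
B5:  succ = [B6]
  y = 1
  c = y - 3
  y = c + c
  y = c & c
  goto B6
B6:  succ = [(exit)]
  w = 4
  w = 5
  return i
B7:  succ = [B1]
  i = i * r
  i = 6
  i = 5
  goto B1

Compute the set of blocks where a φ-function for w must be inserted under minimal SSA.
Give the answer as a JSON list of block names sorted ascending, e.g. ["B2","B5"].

Answer: ["B1", "B5", "B6"]

Analysis:
idom tree: B1←B0 B2←B1 B3←B1 B4←B3 B5←B1 B6←B1 B7←B4
Dom at joins:
  B1: preds {B0,B7}: {B0} ∩ {B0,B1,B3,B4,B7} = {B0}; idom=B0
  B5: preds {B2,B3}: {B0,B1,B2} ∩ {B0,B1,B3} = {B0,B1}; idom=B1
  B6: preds {B3,B4,B5}: {B0,B1,B3} ∩ {B0,B1,B3,B4} ∩ {B0,B1,B5} = {B0,B1}; idom=B1

DF walk-up:
  join B1 pred B0: · stop@B0
  join B1 pred B7: B7→B4→B3→B1 stop@B0
  join B5 pred B2: B2 stop@B1
  join B5 pred B3: B3 stop@B1
  join B6 pred B3: B3 stop@B1
  join B6 pred B4: B4→B3 stop@B1
  join B6 pred B5: B5 stop@B1
  DF(B0)=∅
  DF(B1)={B1}
  DF(B2)={B5}
  DF(B3)={B1,B5,B6}
  DF(B4)={B1,B6}
  DF(B5)={B6}
  DF(B6)=∅
  DF(B7)={B1}

φ for w: defs {B3,B6}
  DF⁺ = {B1,B5,B6}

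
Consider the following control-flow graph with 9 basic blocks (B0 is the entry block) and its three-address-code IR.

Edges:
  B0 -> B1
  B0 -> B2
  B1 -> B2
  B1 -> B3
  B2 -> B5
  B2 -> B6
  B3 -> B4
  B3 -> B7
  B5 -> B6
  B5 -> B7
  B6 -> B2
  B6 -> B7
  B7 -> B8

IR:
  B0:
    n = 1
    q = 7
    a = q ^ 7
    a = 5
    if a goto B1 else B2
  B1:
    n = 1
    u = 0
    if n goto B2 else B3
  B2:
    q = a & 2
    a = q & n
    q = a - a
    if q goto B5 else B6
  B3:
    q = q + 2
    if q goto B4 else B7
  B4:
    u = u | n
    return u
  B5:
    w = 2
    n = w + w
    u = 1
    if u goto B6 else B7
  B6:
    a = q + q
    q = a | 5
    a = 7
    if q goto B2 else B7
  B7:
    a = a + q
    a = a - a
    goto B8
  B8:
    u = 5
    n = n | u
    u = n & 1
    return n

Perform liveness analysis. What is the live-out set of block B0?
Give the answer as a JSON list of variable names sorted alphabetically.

Answer: ["a", "n", "q"]

Derivation:
Block summaries:
  B0: def={a,n,q} ue=∅
  B1: def={n,u} ue=∅
  B2: def={a,q} ue={a,n}
  B3: def={q} ue={q}
  B4: def={u} ue={n,u}
  B5: def={n,u,w} ue=∅
  B6: def={a,q} ue={q}
  B7: def={a} ue={a,q}
  B8: def={n,u} ue={n}

Liveness:
  live B0: ∅→{a,n,q}
  live B1: {a,q}→{a,n,q,u}
  live B2: {a,n}→{a,n,q}
  live B3: {a,n,q,u}→{a,n,q,u}
  live B4: {n,u}→∅
  live B5: {a,q}→{a,n,q}
  live B6: {n,q}→{a,n,q}
  live B7: {a,n,q}→{n}
  live B8: {n}→∅

live-out(B0) = ["a", "n", "q"]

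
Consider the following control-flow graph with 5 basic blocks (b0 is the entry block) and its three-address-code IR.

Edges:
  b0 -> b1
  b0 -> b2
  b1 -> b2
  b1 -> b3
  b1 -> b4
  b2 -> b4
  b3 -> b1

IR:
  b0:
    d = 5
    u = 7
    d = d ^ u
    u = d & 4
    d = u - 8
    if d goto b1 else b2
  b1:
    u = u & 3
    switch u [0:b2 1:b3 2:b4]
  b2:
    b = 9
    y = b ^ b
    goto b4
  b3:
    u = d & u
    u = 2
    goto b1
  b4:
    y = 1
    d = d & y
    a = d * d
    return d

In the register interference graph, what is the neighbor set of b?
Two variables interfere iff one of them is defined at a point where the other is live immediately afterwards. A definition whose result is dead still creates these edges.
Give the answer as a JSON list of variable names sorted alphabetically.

Block summaries:
  b0 def {d,u} use ∅
  b1 def {u} use {u}
  b2 def {b,y} use ∅
  b3 def {u} use {d,u}
  b4 def {a,d,y} use {d}

Live sets:
  b0 li=∅ lo={d,u}
  b1 li={d,u} lo={d,u}
  b2 li={d} lo={d}
  b3 li={d,u} lo={d,u}
  b4 li={d} lo=∅

Conflict graph:
  a — {d}
  b — {d}
  d — {a,b,u,y}
  u — {d}
  y — {d}

N(b) = ["d"]

Answer: ["d"]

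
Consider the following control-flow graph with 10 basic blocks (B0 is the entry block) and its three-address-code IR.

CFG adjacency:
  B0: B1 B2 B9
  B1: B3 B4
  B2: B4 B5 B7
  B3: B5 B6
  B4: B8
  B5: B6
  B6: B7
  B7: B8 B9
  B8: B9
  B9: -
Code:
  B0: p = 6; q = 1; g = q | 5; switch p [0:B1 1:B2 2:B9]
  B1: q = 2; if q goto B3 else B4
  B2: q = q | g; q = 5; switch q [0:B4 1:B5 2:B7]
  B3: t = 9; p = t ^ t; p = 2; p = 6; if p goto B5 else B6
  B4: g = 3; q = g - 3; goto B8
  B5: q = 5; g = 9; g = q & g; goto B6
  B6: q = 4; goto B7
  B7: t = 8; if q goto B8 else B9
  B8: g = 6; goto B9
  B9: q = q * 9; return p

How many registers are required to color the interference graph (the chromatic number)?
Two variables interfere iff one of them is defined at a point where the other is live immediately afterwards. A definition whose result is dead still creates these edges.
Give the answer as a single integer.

Answer: 3

Analysis:
def/use:
  B0: {g,p,q} / ∅
  B1: {q} / ∅
  B2: {q} / {g,q}
  B3: {p,t} / ∅
  B4: {g,q} / ∅
  B5: {g,q} / ∅
  B6: {q} / ∅
  B7: {t} / {q}
  B8: {g} / ∅
  B9: {q} / {p,q}

Live sets:
  B0 li=∅ lo={g,p,q}
  B1 li={p} lo={p}
  B2 li={g,p,q} lo={p,q}
  B3 li=∅ lo={p}
  B4 li={p} lo={p,q}
  B5 li={p} lo={p}
  B6 li={p} lo={p,q}
  B7 li={p,q} lo={p,q}
  B8 li={p,q} lo={p,q}
  B9 li={p,q} lo=∅

Conflict graph:
  g — {p,q}
  p — {g,q,t}
  q — {g,p,t}
  t — {p,q}

Colouring:
  {g,p,q} pairwise interfere (3-clique) ⇒ χ ≥ 3
  assign g→c2 p→c0 q→c1 t→c2 — no edge inside a register ⇒ χ ≤ 3
  χ = 3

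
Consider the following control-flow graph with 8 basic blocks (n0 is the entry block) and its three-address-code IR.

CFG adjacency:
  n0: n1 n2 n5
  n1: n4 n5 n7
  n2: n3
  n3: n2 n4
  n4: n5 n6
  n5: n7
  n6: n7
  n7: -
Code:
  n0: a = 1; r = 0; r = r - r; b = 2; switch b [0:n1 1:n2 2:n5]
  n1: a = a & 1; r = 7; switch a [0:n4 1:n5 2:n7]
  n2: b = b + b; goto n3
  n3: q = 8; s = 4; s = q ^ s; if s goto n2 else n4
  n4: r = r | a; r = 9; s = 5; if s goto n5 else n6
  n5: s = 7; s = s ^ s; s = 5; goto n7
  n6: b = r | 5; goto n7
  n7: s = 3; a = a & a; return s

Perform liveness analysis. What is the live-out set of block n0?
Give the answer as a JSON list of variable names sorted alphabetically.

Answer: ["a", "b", "r"]

Derivation:
def/use:
  n0: {a,b,r} / ∅
  n1: {a,r} / {a}
  n2: {b} / {b}
  n3: {q,s} / ∅
  n4: {r,s} / {a,r}
  n5: {s} / ∅
  n6: {b} / {r}
  n7: {a,s} / {a}

Backward fixpoint:
  live n0: ∅→{a,b,r}
  live n1: {a}→{a,r}
  live n2: {a,b,r}→{a,b,r}
  live n3: {a,b,r}→{a,b,r}
  live n4: {a,r}→{a,r}
  live n5: {a}→{a}
  live n6: {a,r}→{a}
  live n7: {a}→∅

live-out(n0) = ["a", "b", "r"]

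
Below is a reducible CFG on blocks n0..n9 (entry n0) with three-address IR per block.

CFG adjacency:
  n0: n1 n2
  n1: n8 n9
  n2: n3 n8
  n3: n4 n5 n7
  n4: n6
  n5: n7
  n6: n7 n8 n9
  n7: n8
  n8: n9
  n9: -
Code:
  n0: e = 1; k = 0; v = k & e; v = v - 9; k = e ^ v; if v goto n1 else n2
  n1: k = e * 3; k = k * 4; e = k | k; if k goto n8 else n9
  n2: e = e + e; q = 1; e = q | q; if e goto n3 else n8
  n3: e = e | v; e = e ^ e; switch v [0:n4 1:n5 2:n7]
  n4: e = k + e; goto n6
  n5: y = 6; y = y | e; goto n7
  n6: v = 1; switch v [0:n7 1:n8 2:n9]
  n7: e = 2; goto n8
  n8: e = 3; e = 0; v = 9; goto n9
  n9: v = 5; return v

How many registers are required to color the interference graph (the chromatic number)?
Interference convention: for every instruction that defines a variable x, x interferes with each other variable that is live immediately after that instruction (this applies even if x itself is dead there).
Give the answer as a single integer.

Answer: 3

Analysis:
Per-block:
  n0 def {e,k,v} use ∅
  n1 def {e,k} use {e}
  n2 def {e,q} use {e}
  n3 def {e} use {e,v}
  n4 def {e} use {e,k}
  n5 def {y} use {e}
  n6 def {v} use ∅
  n7 def {e} use ∅
  n8 def {e,v} use ∅
  n9 def {v} use ∅

Live sets:
  live n0: ∅→{e,k,v}
  live n1: {e}→∅
  live n2: {e,k,v}→{e,k,v}
  live n3: {e,k,v}→{e,k}
  live n4: {e,k}→∅
  live n5: {e}→∅
  live n6: ∅→∅
  live n7: ∅→∅
  live n8: ∅→∅
  live n9: ∅→∅

Conflict graph:
  e↔{k,v,y}
  k↔{e,q,v}
  q↔{k,v}
  v↔{e,k,q}
  y↔{e}

Chromatic number:
  lower bound: {e,k,v} mutually conflict ⇒ χ ≥ 3
  assign e→c0 k→c1 q→c0 v→c2 y→c1 — no edge inside a register ⇒ χ ≤ 3
  χ = 3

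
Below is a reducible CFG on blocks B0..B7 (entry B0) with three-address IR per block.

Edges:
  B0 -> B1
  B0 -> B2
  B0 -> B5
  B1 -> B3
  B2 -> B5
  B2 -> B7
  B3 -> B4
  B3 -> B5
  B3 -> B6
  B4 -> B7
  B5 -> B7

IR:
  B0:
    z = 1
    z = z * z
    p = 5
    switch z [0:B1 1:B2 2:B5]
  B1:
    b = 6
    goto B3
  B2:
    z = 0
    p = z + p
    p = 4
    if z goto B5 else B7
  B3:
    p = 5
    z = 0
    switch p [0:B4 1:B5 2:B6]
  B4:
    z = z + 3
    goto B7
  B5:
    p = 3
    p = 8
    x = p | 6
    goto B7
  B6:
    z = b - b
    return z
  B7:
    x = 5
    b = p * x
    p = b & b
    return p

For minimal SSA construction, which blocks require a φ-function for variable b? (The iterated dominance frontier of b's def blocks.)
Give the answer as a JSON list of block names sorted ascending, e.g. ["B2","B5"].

Answer: ["B5", "B7"]

Working:
idom tree: B1←B0 B2←B0 B3←B1 B4←B3 B5←B0 B6←B3 B7←B0
Dom at joins:
  B5: preds {B0,B2,B3}: {B0} ∩ {B0,B2} ∩ {B0,B1,B3} = {B0}; idom=B0
  B7: preds {B2,B4,B5}: {B0,B2} ∩ {B0,B1,B3,B4} ∩ {B0,B5} = {B0}; idom=B0

DF walk-up:
  B5←B0: walk · to B0
  B5←B2: walk B2 to B0
  B5←B3: walk B3→B1 to B0
  B7←B2: walk B2 to B0
  B7←B4: walk B4→B3→B1 to B0
  B7←B5: walk B5 to B0
  B0: DF=∅
  B1: DF={B5,B7}
  B2: DF={B5,B7}
  B3: DF={B5,B7}
  B4: DF={B7}
  B5: DF={B7}
  B6: DF=∅
  B7: DF=∅

φ for b: defs {B1,B7}
  DF⁺ = {B5,B7}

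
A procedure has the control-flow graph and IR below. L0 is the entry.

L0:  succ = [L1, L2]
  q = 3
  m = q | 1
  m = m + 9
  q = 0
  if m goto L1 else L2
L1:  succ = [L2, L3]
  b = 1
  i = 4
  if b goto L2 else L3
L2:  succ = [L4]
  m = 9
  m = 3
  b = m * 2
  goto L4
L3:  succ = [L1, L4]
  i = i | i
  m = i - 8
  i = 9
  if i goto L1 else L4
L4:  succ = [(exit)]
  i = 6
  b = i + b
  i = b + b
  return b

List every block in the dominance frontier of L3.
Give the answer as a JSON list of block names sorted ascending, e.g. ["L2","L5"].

Answer: ["L1", "L4"]

Working:
idom tree: L1←L0 L2←L0 L3←L1 L4←L0
Join-block Dom:
  L1: preds {L0,L3}: {L0} ∩ {L0,L1,L3} = {L0}; idom=L0
  L2: preds {L0,L1}: {L0} ∩ {L0,L1} = {L0}; idom=L0
  L4: preds {L2,L3}: {L0,L2} ∩ {L0,L1,L3} = {L0}; idom=L0

DF derivation:
  join L1 pred L0: · stop@L0
  join L1 pred L3: L3→L1 stop@L0
  join L2 pred L0: · stop@L0
  join L2 pred L1: L1 stop@L0
  join L4 pred L2: L2 stop@L0
  join L4 pred L3: L3→L1 stop@L0
  L0: DF=∅
  L1: DF={L1,L2,L4}
  L2: DF={L4}
  L3: DF={L1,L4}
  L4: DF=∅

DF(L3) = ["L1", "L4"]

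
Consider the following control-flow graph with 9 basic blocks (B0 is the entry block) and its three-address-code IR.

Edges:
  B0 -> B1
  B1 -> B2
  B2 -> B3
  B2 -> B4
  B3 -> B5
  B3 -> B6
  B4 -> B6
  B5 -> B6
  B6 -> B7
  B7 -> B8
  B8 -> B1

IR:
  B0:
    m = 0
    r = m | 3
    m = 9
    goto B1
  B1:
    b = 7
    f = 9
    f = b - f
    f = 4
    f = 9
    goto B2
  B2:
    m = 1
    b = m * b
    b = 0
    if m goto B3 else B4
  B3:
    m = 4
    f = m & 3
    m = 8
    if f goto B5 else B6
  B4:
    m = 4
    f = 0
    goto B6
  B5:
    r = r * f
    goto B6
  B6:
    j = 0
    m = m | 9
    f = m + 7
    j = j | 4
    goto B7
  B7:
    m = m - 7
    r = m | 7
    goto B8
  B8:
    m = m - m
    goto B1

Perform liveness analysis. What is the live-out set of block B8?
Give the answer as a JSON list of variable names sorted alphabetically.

Per-block:
  B0: def={m,r} ue=∅
  B1: def={b,f} ue=∅
  B2: def={b,m} ue={b}
  B3: def={f,m} ue=∅
  B4: def={f,m} ue=∅
  B5: def={r} ue={f,r}
  B6: def={f,j,m} ue={m}
  B7: def={m,r} ue={m}
  B8: def={m} ue={m}

Liveness:
  live B0: ∅→{r}
  live B1: {r}→{b,r}
  live B2: {b,r}→{r}
  live B3: {r}→{f,m,r}
  live B4: ∅→{m}
  live B5: {f,m,r}→{m}
  live B6: {m}→{m}
  live B7: {m}→{m,r}
  live B8: {m,r}→{r}

live-out(B8) = ["r"]

Answer: ["r"]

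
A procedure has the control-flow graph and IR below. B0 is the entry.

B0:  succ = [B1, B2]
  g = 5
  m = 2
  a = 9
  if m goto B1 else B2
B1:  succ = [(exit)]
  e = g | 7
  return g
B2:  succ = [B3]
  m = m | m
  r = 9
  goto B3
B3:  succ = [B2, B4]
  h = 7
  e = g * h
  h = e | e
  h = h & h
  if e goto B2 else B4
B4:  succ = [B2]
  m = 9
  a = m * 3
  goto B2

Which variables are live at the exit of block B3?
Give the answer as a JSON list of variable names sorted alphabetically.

Answer: ["g", "m"]

Working:
def/use:
  B0: def={a,g,m} ue=∅
  B1: def={e} ue={g}
  B2: def={m,r} ue={m}
  B3: def={e,h} ue={g}
  B4: def={a,m} ue=∅

Live sets:
  live B0: ∅→{g,m}
  live B1: {g}→∅
  live B2: {g,m}→{g,m}
  live B3: {g,m}→{g,m}
  live B4: {g}→{g,m}

live-out(B3) = ["g", "m"]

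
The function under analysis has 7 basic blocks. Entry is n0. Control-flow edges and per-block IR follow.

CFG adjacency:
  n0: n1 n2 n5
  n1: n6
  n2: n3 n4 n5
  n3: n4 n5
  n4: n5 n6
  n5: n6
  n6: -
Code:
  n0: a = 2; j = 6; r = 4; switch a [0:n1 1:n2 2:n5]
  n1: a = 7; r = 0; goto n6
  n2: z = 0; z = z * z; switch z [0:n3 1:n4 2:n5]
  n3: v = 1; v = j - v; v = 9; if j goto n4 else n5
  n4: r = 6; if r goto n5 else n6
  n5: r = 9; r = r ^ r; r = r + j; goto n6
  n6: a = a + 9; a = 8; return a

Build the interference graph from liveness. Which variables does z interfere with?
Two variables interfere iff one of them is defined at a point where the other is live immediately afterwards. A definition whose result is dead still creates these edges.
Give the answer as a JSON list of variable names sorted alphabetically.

def/use:
  n0 def {a,j,r} use ∅
  n1 def {a,r} use ∅
  n2 def {z} use ∅
  n3 def {v} use {j}
  n4 def {r} use ∅
  n5 def {r} use {j}
  n6 def {a} use {a}

Backward fixpoint:
  n0: in=∅ out={a,j}
  n1: in=∅ out={a}
  n2: in={a,j} out={a,j}
  n3: in={a,j} out={a,j}
  n4: in={a,j} out={a,j}
  n5: in={a,j} out={a}
  n6: in={a} out=∅

Interference:
  a↔{j,r,v,z}
  j↔{a,r,v,z}
  r↔{a,j}
  v↔{a,j}
  z↔{a,j}

N(z) = ["a", "j"]

Answer: ["a", "j"]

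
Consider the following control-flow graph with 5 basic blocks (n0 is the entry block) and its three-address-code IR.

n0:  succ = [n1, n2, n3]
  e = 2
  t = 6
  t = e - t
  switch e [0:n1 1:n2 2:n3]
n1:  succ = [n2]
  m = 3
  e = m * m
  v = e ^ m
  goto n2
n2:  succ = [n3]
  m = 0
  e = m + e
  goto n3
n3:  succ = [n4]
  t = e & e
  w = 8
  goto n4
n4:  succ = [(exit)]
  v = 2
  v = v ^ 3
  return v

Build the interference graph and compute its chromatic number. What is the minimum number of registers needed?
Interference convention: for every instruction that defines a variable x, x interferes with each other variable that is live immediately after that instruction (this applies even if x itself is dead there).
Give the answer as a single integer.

def/use:
  n0: {e,t} / ∅
  n1: {e,m,v} / ∅
  n2: {e,m} / {e}
  n3: {t,w} / {e}
  n4: {v} / ∅

Liveness:
  n0 li=∅ lo={e}
  n1 li=∅ lo={e}
  n2 li={e} lo={e}
  n3 li={e} lo=∅
  n4 li=∅ lo=∅

Interfere edges:
  e↔{m,t,v}
  m↔{e}
  t↔{e}
  v↔{e}
  w↔∅

Colouring:
  lower bound: {e,m} mutually conflict ⇒ χ ≥ 2
  2-colouring: c0={e,w}  c1={m,t,v}
  χ = 2

Answer: 2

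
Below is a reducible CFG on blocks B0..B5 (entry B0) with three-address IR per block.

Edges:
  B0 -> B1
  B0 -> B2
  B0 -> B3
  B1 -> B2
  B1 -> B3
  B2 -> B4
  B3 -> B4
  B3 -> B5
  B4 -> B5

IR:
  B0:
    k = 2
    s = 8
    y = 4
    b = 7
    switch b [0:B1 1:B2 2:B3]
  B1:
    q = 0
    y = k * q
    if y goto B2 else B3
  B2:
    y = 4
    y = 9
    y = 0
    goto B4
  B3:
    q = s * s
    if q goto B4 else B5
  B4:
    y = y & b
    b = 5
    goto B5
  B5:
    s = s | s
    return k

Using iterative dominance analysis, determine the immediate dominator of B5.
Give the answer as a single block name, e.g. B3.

Answer: B0

Analysis:
idom tree: B1←B0 B2←B0 B3←B0 B4←B0 B5←B0
Dom∩ at merges:
  B2: preds {B0,B1}: {B0} ∩ {B0,B1} = {B0}; idom=B0
  B3: preds {B0,B1}: {B0} ∩ {B0,B1} = {B0}; idom=B0
  B4: preds {B2,B3}: {B0,B2} ∩ {B0,B3} = {B0}; idom=B0
  B5: preds {B3,B4}: {B0,B3} ∩ {B0,B4} = {B0}; idom=B0

idom(B5) = B0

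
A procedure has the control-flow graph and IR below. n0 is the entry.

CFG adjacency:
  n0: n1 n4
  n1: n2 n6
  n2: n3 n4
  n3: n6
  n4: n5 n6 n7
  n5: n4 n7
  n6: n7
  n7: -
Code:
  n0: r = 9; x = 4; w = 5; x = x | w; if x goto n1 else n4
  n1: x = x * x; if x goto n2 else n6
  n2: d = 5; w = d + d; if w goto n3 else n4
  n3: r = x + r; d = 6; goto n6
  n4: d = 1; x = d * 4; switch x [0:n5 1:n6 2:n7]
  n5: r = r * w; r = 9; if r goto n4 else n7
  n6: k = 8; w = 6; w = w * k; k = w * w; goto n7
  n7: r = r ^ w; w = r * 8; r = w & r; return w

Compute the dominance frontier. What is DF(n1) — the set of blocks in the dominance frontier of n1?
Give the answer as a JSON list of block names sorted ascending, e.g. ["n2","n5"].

Answer: ["n4", "n6"]

Derivation:
idom tree: n1←n0 n2←n1 n3←n2 n4←n0 n5←n4 n6←n0 n7←n0
Dom at joins:
  n4: preds {n0,n2,n5}: {n0} ∩ {n0,n1,n2} ∩ {n0,n4,n5} = {n0}; idom=n0
  n6: preds {n1,n3,n4}: {n0,n1} ∩ {n0,n1,n2,n3} ∩ {n0,n4} = {n0}; idom=n0
  n7: preds {n4,n5,n6}: {n0,n4} ∩ {n0,n4,n5} ∩ {n0,n6} = {n0}; idom=n0

Frontier:
  n4←n0: walk · to n0
  n4←n2: walk n2→n1 to n0
  n4←n5: walk n5→n4 to n0
  n6←n1: walk n1 to n0
  n6←n3: walk n3→n2→n1 to n0
  n6←n4: walk n4 to n0
  n7←n4: walk n4 to n0
  n7←n5: walk n5→n4 to n0
  n7←n6: walk n6 to n0
  n0 → ∅
  n1 → {n4,n6}
  n2 → {n4,n6}
  n3 → {n6}
  n4 → {n4,n6,n7}
  n5 → {n4,n7}
  n6 → {n7}
  n7 → ∅

DF(n1) = ["n4", "n6"]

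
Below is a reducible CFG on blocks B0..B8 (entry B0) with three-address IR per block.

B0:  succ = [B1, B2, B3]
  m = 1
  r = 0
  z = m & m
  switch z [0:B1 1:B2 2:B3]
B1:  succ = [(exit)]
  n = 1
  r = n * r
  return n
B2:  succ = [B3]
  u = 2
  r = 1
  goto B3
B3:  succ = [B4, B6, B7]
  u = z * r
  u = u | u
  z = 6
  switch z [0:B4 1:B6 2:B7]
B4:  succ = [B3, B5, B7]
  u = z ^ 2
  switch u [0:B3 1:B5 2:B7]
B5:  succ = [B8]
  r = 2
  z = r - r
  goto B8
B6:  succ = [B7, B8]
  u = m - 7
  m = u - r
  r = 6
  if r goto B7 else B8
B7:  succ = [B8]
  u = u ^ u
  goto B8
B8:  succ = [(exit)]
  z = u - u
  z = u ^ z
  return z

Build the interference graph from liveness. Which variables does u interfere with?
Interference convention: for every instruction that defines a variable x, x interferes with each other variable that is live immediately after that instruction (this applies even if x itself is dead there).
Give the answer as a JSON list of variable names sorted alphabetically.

Answer: ["m", "r", "z"]

Working:
Block summaries:
  B0: {m,r,z} / ∅
  B1: {n,r} / {r}
  B2: {r,u} / ∅
  B3: {u,z} / {r,z}
  B4: {u} / {z}
  B5: {r,z} / ∅
  B6: {m,r,u} / {m,r}
  B7: {u} / {u}
  B8: {z} / {u}

Backward fixpoint:
  live B0: ∅→{m,r,z}
  live B1: {r}→∅
  live B2: {m,z}→{m,r,z}
  live B3: {m,r,z}→{m,r,u,z}
  live B4: {m,r,z}→{m,r,u,z}
  live B5: {u}→{u}
  live B6: {m,r}→{u}
  live B7: {u}→{u}
  live B8: {u}→∅

Interference:
  m↔{r,u,z}
  n↔{r}
  r↔{m,n,u,z}
  u↔{m,r,z}
  z↔{m,r,u}

N(u) = ["m", "r", "z"]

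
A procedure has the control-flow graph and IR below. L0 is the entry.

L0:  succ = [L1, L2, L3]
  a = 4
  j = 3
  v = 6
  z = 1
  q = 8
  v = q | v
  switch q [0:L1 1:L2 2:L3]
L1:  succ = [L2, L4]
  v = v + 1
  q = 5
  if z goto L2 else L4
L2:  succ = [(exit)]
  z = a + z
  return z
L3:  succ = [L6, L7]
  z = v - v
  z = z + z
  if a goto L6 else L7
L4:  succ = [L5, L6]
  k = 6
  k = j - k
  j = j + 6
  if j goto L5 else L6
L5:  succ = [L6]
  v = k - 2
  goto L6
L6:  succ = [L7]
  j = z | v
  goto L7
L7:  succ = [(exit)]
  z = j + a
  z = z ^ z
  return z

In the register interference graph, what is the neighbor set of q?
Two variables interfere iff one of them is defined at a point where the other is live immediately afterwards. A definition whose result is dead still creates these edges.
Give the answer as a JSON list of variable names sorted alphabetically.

Per-block:
  L0: {a,j,q,v,z} / ∅
  L1: {q,v} / {v,z}
  L2: {z} / {a,z}
  L3: {z} / {a,v}
  L4: {j,k} / {j}
  L5: {v} / {k}
  L6: {j} / {v,z}
  L7: {z} / {a,j}

Liveness:
  live L0: ∅→{a,j,v,z}
  live L1: {a,j,v,z}→{a,j,v,z}
  live L2: {a,z}→∅
  live L3: {a,j,v}→{a,j,v,z}
  live L4: {a,j,v,z}→{a,k,v,z}
  live L5: {a,k,z}→{a,v,z}
  live L6: {a,v,z}→{a,j}
  live L7: {a,j}→∅

Interfere edges:
  a: {j,k,q,v,z}
  j: {a,k,q,v,z}
  k: {a,j,v,z}
  q: {a,j,v,z}
  v: {a,j,k,q,z}
  z: {a,j,k,q,v}

N(q) = ["a", "j", "v", "z"]

Answer: ["a", "j", "v", "z"]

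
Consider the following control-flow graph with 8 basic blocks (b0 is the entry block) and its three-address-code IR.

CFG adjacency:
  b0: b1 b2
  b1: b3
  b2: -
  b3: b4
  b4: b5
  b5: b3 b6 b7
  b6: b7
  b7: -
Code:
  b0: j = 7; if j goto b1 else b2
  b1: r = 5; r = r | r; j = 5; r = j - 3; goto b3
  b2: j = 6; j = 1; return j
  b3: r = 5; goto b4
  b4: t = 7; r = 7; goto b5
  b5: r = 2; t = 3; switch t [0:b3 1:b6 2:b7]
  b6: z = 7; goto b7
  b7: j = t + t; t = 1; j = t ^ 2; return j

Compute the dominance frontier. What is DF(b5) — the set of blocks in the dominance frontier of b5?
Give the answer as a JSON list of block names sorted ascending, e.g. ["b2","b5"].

Answer: ["b3"]

Working:
idom tree: b1←b0 b2←b0 b3←b1 b4←b3 b5←b4 b6←b5 b7←b5
Dom at joins:
  b3: preds {b1,b5}: {b0,b1} ∩ {b0,b1,b3,b4,b5} = {b0,b1}; idom=b1
  b7: preds {b5,b6}: {b0,b1,b3,b4,b5} ∩ {b0,b1,b3,b4,b5,b6} = {b0,b1,b3,b4,b5}; idom=b5

DF walk-up:
  b3←b1: walk · to b1
  b3←b5: walk b5→b4→b3 to b1
  b7←b5: walk · to b5
  b7←b6: walk b6 to b5
  DF(b0)=∅
  DF(b1)=∅
  DF(b2)=∅
  DF(b3)={b3}
  DF(b4)={b3}
  DF(b5)={b3}
  DF(b6)={b7}
  DF(b7)=∅

DF(b5) = ["b3"]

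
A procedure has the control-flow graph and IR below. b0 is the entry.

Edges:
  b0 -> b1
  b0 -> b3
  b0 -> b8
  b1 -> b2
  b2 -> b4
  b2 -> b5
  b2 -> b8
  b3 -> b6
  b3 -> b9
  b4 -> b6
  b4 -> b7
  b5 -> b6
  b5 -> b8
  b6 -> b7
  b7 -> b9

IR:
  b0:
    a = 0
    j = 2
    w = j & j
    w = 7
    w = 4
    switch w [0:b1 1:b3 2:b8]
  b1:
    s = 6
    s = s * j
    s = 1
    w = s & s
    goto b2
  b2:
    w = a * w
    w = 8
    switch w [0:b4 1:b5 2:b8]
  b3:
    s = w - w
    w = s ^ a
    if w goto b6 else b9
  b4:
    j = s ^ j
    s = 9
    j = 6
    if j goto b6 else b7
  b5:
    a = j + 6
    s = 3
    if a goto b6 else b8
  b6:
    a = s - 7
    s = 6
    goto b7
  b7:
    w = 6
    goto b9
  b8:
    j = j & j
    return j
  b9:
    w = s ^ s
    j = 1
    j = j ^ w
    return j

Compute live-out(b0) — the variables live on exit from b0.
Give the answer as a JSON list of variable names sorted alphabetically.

Answer: ["a", "j", "w"]

Analysis:
Per-block:
  b0 def {a,j,w} use ∅
  b1 def {s,w} use {j}
  b2 def {w} use {a,w}
  b3 def {s,w} use {a,w}
  b4 def {j,s} use {j,s}
  b5 def {a,s} use {j}
  b6 def {a,s} use {s}
  b7 def {w} use ∅
  b8 def {j} use {j}
  b9 def {j,w} use {s}

Live sets:
  b0: in=∅ out={a,j,w}
  b1: in={a,j} out={a,j,s,w}
  b2: in={a,j,s,w} out={j,s}
  b3: in={a,w} out={s}
  b4: in={j,s} out={s}
  b5: in={j} out={j,s}
  b6: in={s} out={s}
  b7: in={s} out={s}
  b8: in={j} out=∅
  b9: in={s} out=∅

live-out(b0) = ["a", "j", "w"]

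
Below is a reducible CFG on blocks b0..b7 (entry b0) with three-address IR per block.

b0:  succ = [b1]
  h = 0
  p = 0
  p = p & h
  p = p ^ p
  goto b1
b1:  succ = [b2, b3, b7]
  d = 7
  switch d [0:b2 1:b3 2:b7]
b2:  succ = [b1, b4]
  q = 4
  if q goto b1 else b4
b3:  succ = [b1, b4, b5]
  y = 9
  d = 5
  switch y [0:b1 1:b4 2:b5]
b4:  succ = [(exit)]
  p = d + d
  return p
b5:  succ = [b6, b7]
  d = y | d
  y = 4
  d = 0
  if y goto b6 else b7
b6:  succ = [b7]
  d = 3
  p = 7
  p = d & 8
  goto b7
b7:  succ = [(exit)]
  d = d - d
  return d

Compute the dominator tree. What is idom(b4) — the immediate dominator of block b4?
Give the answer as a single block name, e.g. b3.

idom tree: b1←b0 b2←b1 b3←b1 b4←b1 b5←b3 b6←b5 b7←b1
Join-block Dom:
  b1: preds {b0,b2,b3}: {b0} ∩ {b0,b1,b2} ∩ {b0,b1,b3} = {b0}; idom=b0
  b4: preds {b2,b3}: {b0,b1,b2} ∩ {b0,b1,b3} = {b0,b1}; idom=b1
  b7: preds {b1,b5,b6}: {b0,b1} ∩ {b0,b1,b3,b5} ∩ {b0,b1,b3,b5,b6} = {b0,b1}; idom=b1

idom(b4) = b1

Answer: b1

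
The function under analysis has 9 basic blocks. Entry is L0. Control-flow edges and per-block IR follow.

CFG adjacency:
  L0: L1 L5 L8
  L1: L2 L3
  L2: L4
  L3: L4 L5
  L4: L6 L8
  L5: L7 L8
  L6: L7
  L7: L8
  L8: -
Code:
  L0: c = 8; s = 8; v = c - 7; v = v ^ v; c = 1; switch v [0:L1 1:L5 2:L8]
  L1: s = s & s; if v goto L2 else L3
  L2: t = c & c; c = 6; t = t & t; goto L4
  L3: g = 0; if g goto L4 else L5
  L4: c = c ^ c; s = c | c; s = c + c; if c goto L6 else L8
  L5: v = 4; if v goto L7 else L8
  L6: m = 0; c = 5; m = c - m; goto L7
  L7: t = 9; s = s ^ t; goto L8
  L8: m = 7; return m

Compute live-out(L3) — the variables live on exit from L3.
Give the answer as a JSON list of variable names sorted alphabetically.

Answer: ["c", "s"]

Derivation:
Per-block:
  L0: def={c,s,v} ue=∅
  L1: def={s} ue={s,v}
  L2: def={c,t} ue={c}
  L3: def={g} ue=∅
  L4: def={c,s} ue={c}
  L5: def={v} ue=∅
  L6: def={c,m} ue=∅
  L7: def={s,t} ue={s}
  L8: def={m} ue=∅

Live sets:
  L0: in=∅ out={c,s,v}
  L1: in={c,s,v} out={c,s}
  L2: in={c} out={c}
  L3: in={c,s} out={c,s}
  L4: in={c} out={s}
  L5: in={s} out={s}
  L6: in={s} out={s}
  L7: in={s} out=∅
  L8: in=∅ out=∅

live-out(L3) = ["c", "s"]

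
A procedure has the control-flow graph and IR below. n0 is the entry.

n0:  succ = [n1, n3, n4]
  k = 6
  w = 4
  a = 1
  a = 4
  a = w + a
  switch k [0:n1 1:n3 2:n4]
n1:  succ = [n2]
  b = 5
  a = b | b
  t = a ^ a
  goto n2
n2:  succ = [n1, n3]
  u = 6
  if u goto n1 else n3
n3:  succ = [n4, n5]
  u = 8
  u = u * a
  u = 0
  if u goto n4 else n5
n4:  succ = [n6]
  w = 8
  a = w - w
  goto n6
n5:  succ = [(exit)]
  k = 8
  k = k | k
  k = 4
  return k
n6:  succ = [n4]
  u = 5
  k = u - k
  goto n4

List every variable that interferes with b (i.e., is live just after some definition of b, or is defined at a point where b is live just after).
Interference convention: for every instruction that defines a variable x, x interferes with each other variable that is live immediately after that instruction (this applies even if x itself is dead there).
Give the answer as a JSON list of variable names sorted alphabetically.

def/use:
  n0: {a,k,w} / ∅
  n1: {a,b,t} / ∅
  n2: {u} / ∅
  n3: {u} / {a}
  n4: {a,w} / ∅
  n5: {k} / ∅
  n6: {k,u} / {k}

Live sets:
  n0: in=∅ out={a,k}
  n1: in={k} out={a,k}
  n2: in={a,k} out={a,k}
  n3: in={a,k} out={k}
  n4: in={k} out={k}
  n5: in=∅ out=∅
  n6: in={k} out={k}

Interfere edges:
  a — {k,t,u,w}
  b — {k}
  k — {a,b,t,u,w}
  t — {a,k}
  u — {a,k}
  w — {a,k}

N(b) = ["k"]

Answer: ["k"]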